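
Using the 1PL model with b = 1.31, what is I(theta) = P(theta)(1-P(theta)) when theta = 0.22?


P = 1/(1+exp(-(0.22-1.31))) = 0.2516
I = P*(1-P) = 0.2516 * 0.7484
I = 0.1883

0.1883


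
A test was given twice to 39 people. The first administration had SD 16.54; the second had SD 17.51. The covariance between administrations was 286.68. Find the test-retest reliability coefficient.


r = cov(X,Y) / (SD_X * SD_Y)
r = 286.68 / (16.54 * 17.51)
r = 286.68 / 289.6154
r = 0.9899

0.9899


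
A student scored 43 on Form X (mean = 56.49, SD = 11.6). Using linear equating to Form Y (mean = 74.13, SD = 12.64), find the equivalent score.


slope = SD_Y / SD_X = 12.64 / 11.6 ~ 1.0897
intercept = mean_Y - slope * mean_X = 74.13 - (12.64 / 11.6) * 56.49 ~ 12.5754
Y = slope * X + intercept. To avoid rounding drift from the rounded slope/intercept, evaluate the equivalent form Y = mean_Y + SD_Y * (X - mean_X) / SD_X at full precision:
Y = 74.13 + 12.64 * (43 - 56.49) / 11.6
Y = 74.13 - 12.64 * 13.49 / 11.6
Y = 74.13 - 170.5136 / 11.6
Y = 74.13 - 14.6994
Y = 59.4306

59.4306


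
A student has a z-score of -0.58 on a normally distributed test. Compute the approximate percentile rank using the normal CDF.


CDF(z) = 0.5 * (1 + erf(z/sqrt(2)))
erf(-0.4101) = -0.4381
CDF = 0.281
Percentile rank = 0.281 * 100 = 28.1

28.1


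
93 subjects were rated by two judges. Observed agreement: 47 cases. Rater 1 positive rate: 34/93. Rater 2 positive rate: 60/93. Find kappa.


P_o = 47/93 = 0.505376
P_e = (34*60 + 59*33) / 8649 = 0.460978
kappa = (P_o - P_e) / (1 - P_e)
kappa = (0.505376 - 0.460978) / (1 - 0.460978)
kappa = 0.0824

0.0824


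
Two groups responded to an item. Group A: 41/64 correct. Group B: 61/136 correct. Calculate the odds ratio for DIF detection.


Odds_A = 41/23 = 1.7826
Odds_B = 61/75 = 0.8133
OR = Odds_A / Odds_B = 1.7826 / 0.8133
Exactly, OR = (41 * 75) / (23 * 61) = 3075 / 1403
OR = 2.1917

2.1917


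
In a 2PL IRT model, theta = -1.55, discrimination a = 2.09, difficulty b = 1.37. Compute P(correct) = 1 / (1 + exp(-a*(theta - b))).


a*(theta - b) = 2.09 * (-1.55 - 1.37) = -6.1028
exp(--6.1028) = 447.1079
P = 1 / (1 + 447.1079)
P = 0.0022

0.0022


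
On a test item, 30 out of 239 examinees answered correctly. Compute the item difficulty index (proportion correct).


Item difficulty p = number correct / total examinees
p = 30 / 239
p = 0.1255

0.1255


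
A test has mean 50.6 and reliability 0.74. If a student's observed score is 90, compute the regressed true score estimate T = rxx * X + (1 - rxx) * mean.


T_est = rxx * X + (1 - rxx) * mean
T_est = 0.74 * 90 + 0.26 * 50.6
T_est = 66.6 + 13.156
T_est = 79.756

79.756


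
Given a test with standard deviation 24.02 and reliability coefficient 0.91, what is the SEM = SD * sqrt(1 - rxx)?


SEM = SD * sqrt(1 - rxx)
SEM = 24.02 * sqrt(1 - 0.91)
SEM = 24.02 * sqrt(0.09) = 24.02 * 0.3
SEM = 7.206

7.206


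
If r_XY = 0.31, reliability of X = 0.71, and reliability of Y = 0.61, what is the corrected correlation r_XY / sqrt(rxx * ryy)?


r_corrected = rxy / sqrt(rxx * ryy)
= 0.31 / sqrt(0.71 * 0.61)
= 0.31 / sqrt(0.4331)
= 0.31 / 0.658103
r_corrected = 0.4711

0.4711


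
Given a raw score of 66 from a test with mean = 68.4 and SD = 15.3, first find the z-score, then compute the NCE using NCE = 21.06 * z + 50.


z = (X - mean) / SD = (66 - 68.4) / 15.3
z = -2.4 / 15.3
z = -0.1569
NCE = NCE = 21.06z + 50
Carry z at full precision (z = -2.4 / 15.3) into the conversion:
NCE = 21.06 * (-2.4 / 15.3) + 50 = -50.544 / 15.3 + 50
NCE = -3.3035 + 50
NCE = 46.6965

46.6965


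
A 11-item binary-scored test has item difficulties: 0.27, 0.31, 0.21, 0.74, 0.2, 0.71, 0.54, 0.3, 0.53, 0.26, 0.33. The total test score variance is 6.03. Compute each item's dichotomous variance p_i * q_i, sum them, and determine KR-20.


For each item, compute p_i * q_i:
  Item 1: 0.27 * 0.73 = 0.1971
  Item 2: 0.31 * 0.69 = 0.2139
  Item 3: 0.21 * 0.79 = 0.1659
  Item 4: 0.74 * 0.26 = 0.1924
  Item 5: 0.2 * 0.8 = 0.16
  Item 6: 0.71 * 0.29 = 0.2059
  Item 7: 0.54 * 0.46 = 0.2484
  Item 8: 0.3 * 0.7 = 0.21
  Item 9: 0.53 * 0.47 = 0.2491
  Item 10: 0.26 * 0.74 = 0.1924
  Item 11: 0.33 * 0.67 = 0.2211
Sum(p_i * q_i) = 0.1971 + 0.2139 + 0.1659 + 0.1924 + 0.16 + 0.2059 + 0.2484 + 0.21 + 0.2491 + 0.1924 + 0.2211 = 2.2562
KR-20 = (k/(k-1)) * (1 - Sum(p_i*q_i) / Var_total)
= (11/10) * (1 - 2.2562/6.03)
= 1.1 * 0.6258
KR-20 = 0.6884

0.6884


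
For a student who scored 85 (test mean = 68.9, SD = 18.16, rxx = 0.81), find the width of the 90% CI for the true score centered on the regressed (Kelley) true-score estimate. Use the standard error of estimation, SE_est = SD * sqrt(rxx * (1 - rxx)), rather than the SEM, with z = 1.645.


True score estimate = 0.81*85 + 0.19*68.9 = 81.941
SE_est = SD * sqrt(rxx * (1 - rxx)) = 18.16 * sqrt(0.81 * 0.19) = 18.16 * sqrt(0.1539) = 7.124184
CI = T_est +/- z * SE_est, so width = 2 * z * SE_est = 2 * 1.645 * 7.124184
Width = 23.4386

23.4386


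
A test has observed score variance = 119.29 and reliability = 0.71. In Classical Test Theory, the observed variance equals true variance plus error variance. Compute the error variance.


var_true = rxx * var_obs = 0.71 * 119.29 = 84.6959
var_error = var_obs - var_true
var_error = 119.29 - 84.6959
var_error = 34.5941

34.5941


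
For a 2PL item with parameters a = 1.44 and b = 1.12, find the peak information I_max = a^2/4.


For 2PL, max info at theta = b = 1.12
I_max = a^2 / 4 = 1.44^2 / 4
= 2.0736 / 4
I_max = 0.5184

0.5184


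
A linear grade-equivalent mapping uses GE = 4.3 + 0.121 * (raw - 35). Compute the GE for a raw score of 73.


raw - median = 73 - 35 = 38
slope * diff = 0.121 * 38 = 4.598
GE = 4.3 + 4.598
GE = 8.898

8.898


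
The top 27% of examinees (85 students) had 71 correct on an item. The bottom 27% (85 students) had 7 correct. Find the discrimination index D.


p_upper = 71/85 = 0.8353
p_lower = 7/85 = 0.0824
D = 0.8353 - 0.0824 = 0.7529

0.7529


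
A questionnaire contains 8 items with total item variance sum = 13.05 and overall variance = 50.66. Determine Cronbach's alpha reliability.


alpha = (k/(k-1)) * (1 - sum(si^2)/s_total^2)
= (8/7) * (1 - 13.05/50.66)
alpha = 0.8485

0.8485


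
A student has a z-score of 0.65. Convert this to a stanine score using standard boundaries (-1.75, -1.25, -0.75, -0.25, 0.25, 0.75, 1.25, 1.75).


Stanine boundaries: [-1.75, -1.25, -0.75, -0.25, 0.25, 0.75, 1.25, 1.75]
z = 0.65
Check each boundary:
  z >= -1.75 -> could be stanine 2
  z >= -1.25 -> could be stanine 3
  z >= -0.75 -> could be stanine 4
  z >= -0.25 -> could be stanine 5
  z >= 0.25 -> could be stanine 6
  z < 0.75
  z < 1.25
  z < 1.75
Highest qualifying boundary gives stanine = 6

6


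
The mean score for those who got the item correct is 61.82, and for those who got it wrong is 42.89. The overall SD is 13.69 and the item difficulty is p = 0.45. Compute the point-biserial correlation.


q = 1 - p = 0.55
rpb = ((M1 - M0) / SD) * sqrt(p * q)
rpb = ((61.82 - 42.89) / 13.69) * sqrt(0.45 * 0.55)
rpb = 0.6879

0.6879


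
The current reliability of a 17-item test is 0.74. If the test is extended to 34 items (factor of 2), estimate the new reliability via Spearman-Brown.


r_new = (n * rxx) / (1 + (n-1) * rxx)
r_new = (2 * 0.74) / (1 + 1 * 0.74)
r_new = 1.48 / 1.74
r_new = 0.8506

0.8506


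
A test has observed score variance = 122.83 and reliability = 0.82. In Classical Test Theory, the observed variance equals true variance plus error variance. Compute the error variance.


var_true = rxx * var_obs = 0.82 * 122.83 = 100.7206
var_error = var_obs - var_true
var_error = 122.83 - 100.7206
var_error = 22.1094

22.1094


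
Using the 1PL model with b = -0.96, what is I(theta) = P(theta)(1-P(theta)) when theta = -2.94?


P = 1/(1+exp(-(-2.94--0.96))) = 0.1213
I = P*(1-P) = 0.1213 * 0.8787
I = 0.1066

0.1066


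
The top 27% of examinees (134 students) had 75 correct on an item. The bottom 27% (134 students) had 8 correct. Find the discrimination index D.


p_upper = 75/134 = 0.5597
p_lower = 8/134 = 0.0597
D = 0.5597 - 0.0597 = 0.5

0.5


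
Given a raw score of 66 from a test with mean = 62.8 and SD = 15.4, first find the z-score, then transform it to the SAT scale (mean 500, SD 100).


z = (X - mean) / SD = (66 - 62.8) / 15.4
z = 3.2 / 15.4
z = 0.2078
SAT-scale = SAT = 500 + 100z
Carry z at full precision (z = 3.2 / 15.4) into the conversion:
SAT-scale = 500 + 100 * (3.2 / 15.4) = 500 + 320 / 15.4
SAT-scale = 500 + 20.7792
SAT-scale = 520.7792

520.7792


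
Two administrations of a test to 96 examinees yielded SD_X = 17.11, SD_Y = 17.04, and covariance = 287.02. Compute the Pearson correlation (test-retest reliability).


r = cov(X,Y) / (SD_X * SD_Y)
r = 287.02 / (17.11 * 17.04)
r = 287.02 / 291.5544
r = 0.9844

0.9844


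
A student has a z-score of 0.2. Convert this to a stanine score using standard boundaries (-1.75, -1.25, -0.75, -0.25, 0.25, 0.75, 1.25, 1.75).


Stanine boundaries: [-1.75, -1.25, -0.75, -0.25, 0.25, 0.75, 1.25, 1.75]
z = 0.2
Check each boundary:
  z >= -1.75 -> could be stanine 2
  z >= -1.25 -> could be stanine 3
  z >= -0.75 -> could be stanine 4
  z >= -0.25 -> could be stanine 5
  z < 0.25
  z < 0.75
  z < 1.25
  z < 1.75
Highest qualifying boundary gives stanine = 5

5


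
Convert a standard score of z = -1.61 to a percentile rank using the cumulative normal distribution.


CDF(z) = 0.5 * (1 + erf(z/sqrt(2)))
erf(-1.1384) = -0.8926
CDF = 0.0537
Percentile rank = 0.0537 * 100 = 5.37

5.37


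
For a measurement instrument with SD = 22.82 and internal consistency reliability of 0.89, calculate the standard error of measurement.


SEM = SD * sqrt(1 - rxx)
SEM = 22.82 * sqrt(1 - 0.89)
SEM = 22.82 * sqrt(0.11) = 22.82 * 0.331662
SEM = 7.5685

7.5685


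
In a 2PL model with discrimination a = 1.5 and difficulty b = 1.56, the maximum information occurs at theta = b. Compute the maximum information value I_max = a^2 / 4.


For 2PL, max info at theta = b = 1.56
I_max = a^2 / 4 = 1.5^2 / 4
= 2.25 / 4
I_max = 0.5625

0.5625


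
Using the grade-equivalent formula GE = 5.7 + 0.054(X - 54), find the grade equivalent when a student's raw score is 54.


raw - median = 54 - 54 = 0
slope * diff = 0.054 * 0 = 0.0
GE = 5.7 + 0.0
GE = 5.7

5.7


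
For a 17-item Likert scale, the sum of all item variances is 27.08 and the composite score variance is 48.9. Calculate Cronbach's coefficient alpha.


alpha = (k/(k-1)) * (1 - sum(si^2)/s_total^2)
= (17/16) * (1 - 27.08/48.9)
alpha = 0.4741

0.4741


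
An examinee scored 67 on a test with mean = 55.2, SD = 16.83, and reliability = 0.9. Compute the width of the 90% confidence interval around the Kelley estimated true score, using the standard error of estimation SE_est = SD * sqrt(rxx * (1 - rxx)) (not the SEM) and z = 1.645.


True score estimate = 0.9*67 + 0.1*55.2 = 65.82
SE_est = SD * sqrt(rxx * (1 - rxx)) = 16.83 * sqrt(0.9 * 0.1) = 16.83 * sqrt(0.09) = 5.049
CI = T_est +/- z * SE_est, so width = 2 * z * SE_est = 2 * 1.645 * 5.049
Width = 16.6112

16.6112


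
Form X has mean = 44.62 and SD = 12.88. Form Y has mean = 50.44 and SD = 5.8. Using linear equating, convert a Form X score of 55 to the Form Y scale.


slope = SD_Y / SD_X = 5.8 / 12.88 ~ 0.4503
intercept = mean_Y - slope * mean_X = 50.44 - (5.8 / 12.88) * 44.62 ~ 30.3471
Y = slope * X + intercept. To avoid rounding drift from the rounded slope/intercept, evaluate the equivalent form Y = mean_Y + SD_Y * (X - mean_X) / SD_X at full precision:
Y = 50.44 + 5.8 * (55 - 44.62) / 12.88
Y = 50.44 + 5.8 * 10.38 / 12.88
Y = 50.44 + 60.204 / 12.88
Y = 50.44 + 4.6742
Y = 55.1142

55.1142


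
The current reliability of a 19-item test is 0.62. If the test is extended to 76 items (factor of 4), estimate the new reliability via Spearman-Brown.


r_new = (n * rxx) / (1 + (n-1) * rxx)
r_new = (4 * 0.62) / (1 + 3 * 0.62)
r_new = 2.48 / 2.86
r_new = 0.8671

0.8671


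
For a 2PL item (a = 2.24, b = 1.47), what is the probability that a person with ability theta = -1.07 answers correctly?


a*(theta - b) = 2.24 * (-1.07 - 1.47) = -5.6896
exp(--5.6896) = 295.7753
P = 1 / (1 + 295.7753)
P = 0.0034

0.0034


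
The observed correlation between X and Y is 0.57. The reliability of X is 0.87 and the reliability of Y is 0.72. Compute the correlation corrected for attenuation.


r_corrected = rxy / sqrt(rxx * ryy)
= 0.57 / sqrt(0.87 * 0.72)
= 0.57 / sqrt(0.6264)
= 0.57 / 0.791454
r_corrected = 0.7202

0.7202


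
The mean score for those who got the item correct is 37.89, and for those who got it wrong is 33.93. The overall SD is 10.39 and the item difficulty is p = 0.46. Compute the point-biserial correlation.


q = 1 - p = 0.54
rpb = ((M1 - M0) / SD) * sqrt(p * q)
rpb = ((37.89 - 33.93) / 10.39) * sqrt(0.46 * 0.54)
rpb = 0.19

0.19


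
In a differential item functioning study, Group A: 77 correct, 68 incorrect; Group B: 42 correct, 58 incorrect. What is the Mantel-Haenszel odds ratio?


Odds_A = 77/68 = 1.1324
Odds_B = 42/58 = 0.7241
OR = Odds_A / Odds_B = 1.1324 / 0.7241
Exactly, OR = (77 * 58) / (68 * 42) = 4466 / 2856
OR = 1.5637

1.5637


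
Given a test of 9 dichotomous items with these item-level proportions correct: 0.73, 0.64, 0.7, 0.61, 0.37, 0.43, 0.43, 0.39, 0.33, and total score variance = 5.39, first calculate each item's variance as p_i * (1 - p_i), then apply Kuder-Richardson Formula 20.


For each item, compute p_i * q_i:
  Item 1: 0.73 * 0.27 = 0.1971
  Item 2: 0.64 * 0.36 = 0.2304
  Item 3: 0.7 * 0.3 = 0.21
  Item 4: 0.61 * 0.39 = 0.2379
  Item 5: 0.37 * 0.63 = 0.2331
  Item 6: 0.43 * 0.57 = 0.2451
  Item 7: 0.43 * 0.57 = 0.2451
  Item 8: 0.39 * 0.61 = 0.2379
  Item 9: 0.33 * 0.67 = 0.2211
Sum(p_i * q_i) = 0.1971 + 0.2304 + 0.21 + 0.2379 + 0.2331 + 0.2451 + 0.2451 + 0.2379 + 0.2211 = 2.0577
KR-20 = (k/(k-1)) * (1 - Sum(p_i*q_i) / Var_total)
= (9/8) * (1 - 2.0577/5.39)
= 1.125 * 0.6182
KR-20 = 0.6955

0.6955


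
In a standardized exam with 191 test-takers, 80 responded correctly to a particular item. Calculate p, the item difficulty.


Item difficulty p = number correct / total examinees
p = 80 / 191
p = 0.4188

0.4188


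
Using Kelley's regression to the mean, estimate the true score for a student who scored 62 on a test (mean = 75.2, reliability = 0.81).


T_est = rxx * X + (1 - rxx) * mean
T_est = 0.81 * 62 + 0.19 * 75.2
T_est = 50.22 + 14.288
T_est = 64.508

64.508


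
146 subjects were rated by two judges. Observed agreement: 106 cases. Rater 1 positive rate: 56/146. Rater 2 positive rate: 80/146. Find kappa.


P_o = 106/146 = 0.726027
P_e = (56*80 + 90*66) / 21316 = 0.488835
kappa = (P_o - P_e) / (1 - P_e)
kappa = (0.726027 - 0.488835) / (1 - 0.488835)
kappa = 0.464

0.464


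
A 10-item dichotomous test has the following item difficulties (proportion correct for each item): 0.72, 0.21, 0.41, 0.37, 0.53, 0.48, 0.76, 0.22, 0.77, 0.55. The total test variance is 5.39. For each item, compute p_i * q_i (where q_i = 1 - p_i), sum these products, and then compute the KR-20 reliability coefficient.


For each item, compute p_i * q_i:
  Item 1: 0.72 * 0.28 = 0.2016
  Item 2: 0.21 * 0.79 = 0.1659
  Item 3: 0.41 * 0.59 = 0.2419
  Item 4: 0.37 * 0.63 = 0.2331
  Item 5: 0.53 * 0.47 = 0.2491
  Item 6: 0.48 * 0.52 = 0.2496
  Item 7: 0.76 * 0.24 = 0.1824
  Item 8: 0.22 * 0.78 = 0.1716
  Item 9: 0.77 * 0.23 = 0.1771
  Item 10: 0.55 * 0.45 = 0.2475
Sum(p_i * q_i) = 0.2016 + 0.1659 + 0.2419 + 0.2331 + 0.2491 + 0.2496 + 0.1824 + 0.1716 + 0.1771 + 0.2475 = 2.1198
KR-20 = (k/(k-1)) * (1 - Sum(p_i*q_i) / Var_total)
= (10/9) * (1 - 2.1198/5.39)
= 1.1111 * 0.6067
KR-20 = 0.6741

0.6741


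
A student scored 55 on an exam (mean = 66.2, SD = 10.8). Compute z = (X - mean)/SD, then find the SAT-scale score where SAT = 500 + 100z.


z = (X - mean) / SD = (55 - 66.2) / 10.8
z = -11.2 / 10.8
z = -1.037
SAT-scale = SAT = 500 + 100z
Carry z at full precision (z = -11.2 / 10.8) into the conversion:
SAT-scale = 500 + 100 * (-11.2 / 10.8) = 500 + -1120 / 10.8
SAT-scale = 500 + -103.7037
SAT-scale = 396.2963

396.2963


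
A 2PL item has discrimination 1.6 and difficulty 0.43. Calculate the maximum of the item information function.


For 2PL, max info at theta = b = 0.43
I_max = a^2 / 4 = 1.6^2 / 4
= 2.56 / 4
I_max = 0.64

0.64


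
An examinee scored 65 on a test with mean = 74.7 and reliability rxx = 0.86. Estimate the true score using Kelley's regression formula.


T_est = rxx * X + (1 - rxx) * mean
T_est = 0.86 * 65 + 0.14 * 74.7
T_est = 55.9 + 10.458
T_est = 66.358

66.358


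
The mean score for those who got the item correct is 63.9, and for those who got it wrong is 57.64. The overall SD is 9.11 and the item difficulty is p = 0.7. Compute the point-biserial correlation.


q = 1 - p = 0.3
rpb = ((M1 - M0) / SD) * sqrt(p * q)
rpb = ((63.9 - 57.64) / 9.11) * sqrt(0.7 * 0.3)
rpb = 0.3149

0.3149


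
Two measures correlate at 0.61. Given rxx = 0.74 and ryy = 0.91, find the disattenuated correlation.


r_corrected = rxy / sqrt(rxx * ryy)
= 0.61 / sqrt(0.74 * 0.91)
= 0.61 / sqrt(0.6734)
= 0.61 / 0.82061
r_corrected = 0.7433

0.7433


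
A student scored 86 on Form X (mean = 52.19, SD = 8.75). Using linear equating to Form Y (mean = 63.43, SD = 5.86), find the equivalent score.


slope = SD_Y / SD_X = 5.86 / 8.75 ~ 0.6697
intercept = mean_Y - slope * mean_X = 63.43 - (5.86 / 8.75) * 52.19 ~ 28.4776
Y = slope * X + intercept. To avoid rounding drift from the rounded slope/intercept, evaluate the equivalent form Y = mean_Y + SD_Y * (X - mean_X) / SD_X at full precision:
Y = 63.43 + 5.86 * (86 - 52.19) / 8.75
Y = 63.43 + 5.86 * 33.81 / 8.75
Y = 63.43 + 198.1266 / 8.75
Y = 63.43 + 22.643
Y = 86.073

86.073


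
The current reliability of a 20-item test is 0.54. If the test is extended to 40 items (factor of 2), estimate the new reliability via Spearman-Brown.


r_new = (n * rxx) / (1 + (n-1) * rxx)
r_new = (2 * 0.54) / (1 + 1 * 0.54)
r_new = 1.08 / 1.54
r_new = 0.7013

0.7013


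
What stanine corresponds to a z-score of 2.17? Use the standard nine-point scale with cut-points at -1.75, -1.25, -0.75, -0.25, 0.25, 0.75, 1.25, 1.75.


Stanine boundaries: [-1.75, -1.25, -0.75, -0.25, 0.25, 0.75, 1.25, 1.75]
z = 2.17
Check each boundary:
  z >= -1.75 -> could be stanine 2
  z >= -1.25 -> could be stanine 3
  z >= -0.75 -> could be stanine 4
  z >= -0.25 -> could be stanine 5
  z >= 0.25 -> could be stanine 6
  z >= 0.75 -> could be stanine 7
  z >= 1.25 -> could be stanine 8
  z >= 1.75 -> could be stanine 9
Highest qualifying boundary gives stanine = 9

9


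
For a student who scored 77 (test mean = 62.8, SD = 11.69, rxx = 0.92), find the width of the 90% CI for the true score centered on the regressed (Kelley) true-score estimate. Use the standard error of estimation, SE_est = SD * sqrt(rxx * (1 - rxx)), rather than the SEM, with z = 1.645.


True score estimate = 0.92*77 + 0.08*62.8 = 75.864
SE_est = SD * sqrt(rxx * (1 - rxx)) = 11.69 * sqrt(0.92 * 0.08) = 11.69 * sqrt(0.0736) = 3.171418
CI = T_est +/- z * SE_est, so width = 2 * z * SE_est = 2 * 1.645 * 3.171418
Width = 10.434

10.434


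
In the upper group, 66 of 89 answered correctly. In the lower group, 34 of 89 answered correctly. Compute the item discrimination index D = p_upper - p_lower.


p_upper = 66/89 = 0.7416
p_lower = 34/89 = 0.382
D = 0.7416 - 0.382 = 0.3596

0.3596


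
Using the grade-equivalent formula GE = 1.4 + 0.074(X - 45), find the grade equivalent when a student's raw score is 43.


raw - median = 43 - 45 = -2
slope * diff = 0.074 * -2 = -0.148
GE = 1.4 + -0.148
GE = 1.252

1.252


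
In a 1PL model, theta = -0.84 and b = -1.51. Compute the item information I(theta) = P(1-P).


P = 1/(1+exp(-(-0.84--1.51))) = 0.6615
I = P*(1-P) = 0.6615 * 0.3385
I = 0.2239

0.2239


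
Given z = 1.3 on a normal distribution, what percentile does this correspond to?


CDF(z) = 0.5 * (1 + erf(z/sqrt(2)))
erf(0.9192) = 0.8064
CDF = 0.9032
Percentile rank = 0.9032 * 100 = 90.32

90.32


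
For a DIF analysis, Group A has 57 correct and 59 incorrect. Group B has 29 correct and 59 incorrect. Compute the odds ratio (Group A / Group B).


Odds_A = 57/59 = 0.9661
Odds_B = 29/59 = 0.4915
OR = Odds_A / Odds_B = 0.9661 / 0.4915
Exactly, OR = (57 * 59) / (59 * 29) = 3363 / 1711
OR = 1.9655

1.9655


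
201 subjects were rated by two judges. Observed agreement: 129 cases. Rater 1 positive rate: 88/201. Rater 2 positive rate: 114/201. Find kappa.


P_o = 129/201 = 0.641791
P_e = (88*114 + 113*87) / 40401 = 0.491646
kappa = (P_o - P_e) / (1 - P_e)
kappa = (0.641791 - 0.491646) / (1 - 0.491646)
kappa = 0.2954

0.2954


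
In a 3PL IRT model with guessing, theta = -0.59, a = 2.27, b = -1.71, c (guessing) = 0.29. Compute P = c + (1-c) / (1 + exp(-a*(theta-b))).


logit = 2.27*(-0.59 - -1.71) = 2.5424
P* = 1/(1 + exp(-2.5424)) = 0.9271
P = 0.29 + (1 - 0.29) * 0.9271
P = 0.9482

0.9482


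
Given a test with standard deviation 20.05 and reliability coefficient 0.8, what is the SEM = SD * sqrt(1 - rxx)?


SEM = SD * sqrt(1 - rxx)
SEM = 20.05 * sqrt(1 - 0.8)
SEM = 20.05 * sqrt(0.2) = 20.05 * 0.447214
SEM = 8.9666

8.9666


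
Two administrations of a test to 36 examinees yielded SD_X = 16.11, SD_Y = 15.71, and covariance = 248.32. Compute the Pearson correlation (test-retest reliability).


r = cov(X,Y) / (SD_X * SD_Y)
r = 248.32 / (16.11 * 15.71)
r = 248.32 / 253.0881
r = 0.9812

0.9812


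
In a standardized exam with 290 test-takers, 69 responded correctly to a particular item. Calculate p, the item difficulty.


Item difficulty p = number correct / total examinees
p = 69 / 290
p = 0.2379

0.2379


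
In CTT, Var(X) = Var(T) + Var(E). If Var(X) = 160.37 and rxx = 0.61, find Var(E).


var_true = rxx * var_obs = 0.61 * 160.37 = 97.8257
var_error = var_obs - var_true
var_error = 160.37 - 97.8257
var_error = 62.5443

62.5443


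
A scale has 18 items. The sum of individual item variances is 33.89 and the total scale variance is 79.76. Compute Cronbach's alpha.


alpha = (k/(k-1)) * (1 - sum(si^2)/s_total^2)
= (18/17) * (1 - 33.89/79.76)
alpha = 0.6089

0.6089


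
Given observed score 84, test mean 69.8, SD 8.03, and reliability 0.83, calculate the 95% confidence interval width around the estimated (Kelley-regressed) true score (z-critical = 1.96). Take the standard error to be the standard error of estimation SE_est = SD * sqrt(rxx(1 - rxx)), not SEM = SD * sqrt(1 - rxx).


True score estimate = 0.83*84 + 0.17*69.8 = 81.586
SE_est = SD * sqrt(rxx * (1 - rxx)) = 8.03 * sqrt(0.83 * 0.17) = 8.03 * sqrt(0.1411) = 3.016331
CI = T_est +/- z * SE_est, so width = 2 * z * SE_est = 2 * 1.96 * 3.016331
Width = 11.824

11.824


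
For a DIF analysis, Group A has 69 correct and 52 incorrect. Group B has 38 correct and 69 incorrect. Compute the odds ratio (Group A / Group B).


Odds_A = 69/52 = 1.3269
Odds_B = 38/69 = 0.5507
OR = Odds_A / Odds_B = 1.3269 / 0.5507
Exactly, OR = (69 * 69) / (52 * 38) = 4761 / 1976
OR = 2.4094

2.4094


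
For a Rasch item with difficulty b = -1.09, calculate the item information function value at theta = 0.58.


P = 1/(1+exp(-(0.58--1.09))) = 0.8416
I = P*(1-P) = 0.8416 * 0.1584
I = 0.1333

0.1333


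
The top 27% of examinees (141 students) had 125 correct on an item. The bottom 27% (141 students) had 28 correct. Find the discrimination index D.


p_upper = 125/141 = 0.8865
p_lower = 28/141 = 0.1986
D = 0.8865 - 0.1986 = 0.6879

0.6879


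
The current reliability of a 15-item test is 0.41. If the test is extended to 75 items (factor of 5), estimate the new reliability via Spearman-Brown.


r_new = (n * rxx) / (1 + (n-1) * rxx)
r_new = (5 * 0.41) / (1 + 4 * 0.41)
r_new = 2.05 / 2.64
r_new = 0.7765

0.7765


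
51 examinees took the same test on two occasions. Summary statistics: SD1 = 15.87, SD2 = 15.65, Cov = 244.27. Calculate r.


r = cov(X,Y) / (SD_X * SD_Y)
r = 244.27 / (15.87 * 15.65)
r = 244.27 / 248.3655
r = 0.9835

0.9835


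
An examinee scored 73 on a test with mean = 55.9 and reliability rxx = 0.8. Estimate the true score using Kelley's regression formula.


T_est = rxx * X + (1 - rxx) * mean
T_est = 0.8 * 73 + 0.2 * 55.9
T_est = 58.4 + 11.18
T_est = 69.58

69.58


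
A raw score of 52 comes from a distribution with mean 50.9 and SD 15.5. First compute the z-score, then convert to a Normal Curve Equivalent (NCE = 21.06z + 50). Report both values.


z = (X - mean) / SD = (52 - 50.9) / 15.5
z = 1.1 / 15.5
z = 0.071
NCE = NCE = 21.06z + 50
Carry z at full precision (z = 1.1 / 15.5) into the conversion:
NCE = 21.06 * (1.1 / 15.5) + 50 = 23.166 / 15.5 + 50
NCE = 1.4946 + 50
NCE = 51.4946

51.4946


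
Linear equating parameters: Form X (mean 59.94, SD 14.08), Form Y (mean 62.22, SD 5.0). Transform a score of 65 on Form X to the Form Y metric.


slope = SD_Y / SD_X = 5.0 / 14.08 ~ 0.3551
intercept = mean_Y - slope * mean_X = 62.22 - (5.0 / 14.08) * 59.94 ~ 40.9345
Y = slope * X + intercept. To avoid rounding drift from the rounded slope/intercept, evaluate the equivalent form Y = mean_Y + SD_Y * (X - mean_X) / SD_X at full precision:
Y = 62.22 + 5.0 * (65 - 59.94) / 14.08
Y = 62.22 + 5.0 * 5.06 / 14.08
Y = 62.22 + 25.3 / 14.08
Y = 62.22 + 1.7969
Y = 64.0169

64.0169


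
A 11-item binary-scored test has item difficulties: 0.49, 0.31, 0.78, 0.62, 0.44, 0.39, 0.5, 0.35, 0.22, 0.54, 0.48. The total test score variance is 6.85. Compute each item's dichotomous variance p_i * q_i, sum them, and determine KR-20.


For each item, compute p_i * q_i:
  Item 1: 0.49 * 0.51 = 0.2499
  Item 2: 0.31 * 0.69 = 0.2139
  Item 3: 0.78 * 0.22 = 0.1716
  Item 4: 0.62 * 0.38 = 0.2356
  Item 5: 0.44 * 0.56 = 0.2464
  Item 6: 0.39 * 0.61 = 0.2379
  Item 7: 0.5 * 0.5 = 0.25
  Item 8: 0.35 * 0.65 = 0.2275
  Item 9: 0.22 * 0.78 = 0.1716
  Item 10: 0.54 * 0.46 = 0.2484
  Item 11: 0.48 * 0.52 = 0.2496
Sum(p_i * q_i) = 0.2499 + 0.2139 + 0.1716 + 0.2356 + 0.2464 + 0.2379 + 0.25 + 0.2275 + 0.1716 + 0.2484 + 0.2496 = 2.5024
KR-20 = (k/(k-1)) * (1 - Sum(p_i*q_i) / Var_total)
= (11/10) * (1 - 2.5024/6.85)
= 1.1 * 0.6347
KR-20 = 0.6982

0.6982


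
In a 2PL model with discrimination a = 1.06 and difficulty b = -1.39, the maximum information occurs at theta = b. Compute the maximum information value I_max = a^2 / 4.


For 2PL, max info at theta = b = -1.39
I_max = a^2 / 4 = 1.06^2 / 4
= 1.1236 / 4
I_max = 0.2809

0.2809


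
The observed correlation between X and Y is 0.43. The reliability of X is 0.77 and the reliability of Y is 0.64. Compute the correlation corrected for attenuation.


r_corrected = rxy / sqrt(rxx * ryy)
= 0.43 / sqrt(0.77 * 0.64)
= 0.43 / sqrt(0.4928)
= 0.43 / 0.701997
r_corrected = 0.6125

0.6125


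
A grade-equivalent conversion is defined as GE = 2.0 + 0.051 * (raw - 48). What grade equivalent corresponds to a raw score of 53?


raw - median = 53 - 48 = 5
slope * diff = 0.051 * 5 = 0.255
GE = 2.0 + 0.255
GE = 2.255

2.255


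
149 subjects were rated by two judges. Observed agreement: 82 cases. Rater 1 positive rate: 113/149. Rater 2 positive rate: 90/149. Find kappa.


P_o = 82/149 = 0.550336
P_e = (113*90 + 36*59) / 22201 = 0.553759
kappa = (P_o - P_e) / (1 - P_e)
kappa = (0.550336 - 0.553759) / (1 - 0.553759)
kappa = -0.0077

-0.0077


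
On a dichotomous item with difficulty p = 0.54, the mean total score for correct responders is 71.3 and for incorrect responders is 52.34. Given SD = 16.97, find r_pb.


q = 1 - p = 0.46
rpb = ((M1 - M0) / SD) * sqrt(p * q)
rpb = ((71.3 - 52.34) / 16.97) * sqrt(0.54 * 0.46)
rpb = 0.5568

0.5568


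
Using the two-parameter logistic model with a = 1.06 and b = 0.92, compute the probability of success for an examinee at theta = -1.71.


a*(theta - b) = 1.06 * (-1.71 - 0.92) = -2.7878
exp(--2.7878) = 16.2452
P = 1 / (1 + 16.2452)
P = 0.058

0.058


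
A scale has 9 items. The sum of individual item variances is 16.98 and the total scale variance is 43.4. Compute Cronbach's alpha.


alpha = (k/(k-1)) * (1 - sum(si^2)/s_total^2)
= (9/8) * (1 - 16.98/43.4)
alpha = 0.6849

0.6849


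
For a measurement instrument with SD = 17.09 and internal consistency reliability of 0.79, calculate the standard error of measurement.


SEM = SD * sqrt(1 - rxx)
SEM = 17.09 * sqrt(1 - 0.79)
SEM = 17.09 * sqrt(0.21) = 17.09 * 0.458258
SEM = 7.8316

7.8316


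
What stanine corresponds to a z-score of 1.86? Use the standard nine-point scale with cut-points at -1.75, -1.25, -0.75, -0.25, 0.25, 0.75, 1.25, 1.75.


Stanine boundaries: [-1.75, -1.25, -0.75, -0.25, 0.25, 0.75, 1.25, 1.75]
z = 1.86
Check each boundary:
  z >= -1.75 -> could be stanine 2
  z >= -1.25 -> could be stanine 3
  z >= -0.75 -> could be stanine 4
  z >= -0.25 -> could be stanine 5
  z >= 0.25 -> could be stanine 6
  z >= 0.75 -> could be stanine 7
  z >= 1.25 -> could be stanine 8
  z >= 1.75 -> could be stanine 9
Highest qualifying boundary gives stanine = 9

9


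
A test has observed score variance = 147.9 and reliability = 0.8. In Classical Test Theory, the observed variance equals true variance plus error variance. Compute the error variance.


var_true = rxx * var_obs = 0.8 * 147.9 = 118.32
var_error = var_obs - var_true
var_error = 147.9 - 118.32
var_error = 29.58

29.58


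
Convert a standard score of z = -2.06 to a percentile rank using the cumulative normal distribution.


CDF(z) = 0.5 * (1 + erf(z/sqrt(2)))
erf(-1.4566) = -0.9606
CDF = 0.0197
Percentile rank = 0.0197 * 100 = 1.97

1.97


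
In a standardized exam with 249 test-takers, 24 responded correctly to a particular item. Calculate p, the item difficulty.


Item difficulty p = number correct / total examinees
p = 24 / 249
p = 0.0964

0.0964


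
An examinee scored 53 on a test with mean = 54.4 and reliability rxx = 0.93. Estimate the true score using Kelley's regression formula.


T_est = rxx * X + (1 - rxx) * mean
T_est = 0.93 * 53 + 0.07 * 54.4
T_est = 49.29 + 3.808
T_est = 53.098

53.098


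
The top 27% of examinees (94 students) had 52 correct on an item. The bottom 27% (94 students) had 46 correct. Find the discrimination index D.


p_upper = 52/94 = 0.5532
p_lower = 46/94 = 0.4894
D = 0.5532 - 0.4894 = 0.0638

0.0638


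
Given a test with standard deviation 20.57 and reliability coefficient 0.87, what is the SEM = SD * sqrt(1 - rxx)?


SEM = SD * sqrt(1 - rxx)
SEM = 20.57 * sqrt(1 - 0.87)
SEM = 20.57 * sqrt(0.13) = 20.57 * 0.360555
SEM = 7.4166

7.4166


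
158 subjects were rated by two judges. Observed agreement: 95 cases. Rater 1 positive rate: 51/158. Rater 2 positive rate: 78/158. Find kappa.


P_o = 95/158 = 0.601266
P_e = (51*78 + 107*80) / 24964 = 0.502243
kappa = (P_o - P_e) / (1 - P_e)
kappa = (0.601266 - 0.502243) / (1 - 0.502243)
kappa = 0.1989

0.1989


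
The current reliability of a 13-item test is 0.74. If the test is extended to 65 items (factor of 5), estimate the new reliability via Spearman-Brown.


r_new = (n * rxx) / (1 + (n-1) * rxx)
r_new = (5 * 0.74) / (1 + 4 * 0.74)
r_new = 3.7 / 3.96
r_new = 0.9343

0.9343


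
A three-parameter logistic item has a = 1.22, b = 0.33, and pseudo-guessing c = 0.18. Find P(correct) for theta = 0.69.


logit = 1.22*(0.69 - 0.33) = 0.4392
P* = 1/(1 + exp(-0.4392)) = 0.6081
P = 0.18 + (1 - 0.18) * 0.6081
P = 0.6786

0.6786


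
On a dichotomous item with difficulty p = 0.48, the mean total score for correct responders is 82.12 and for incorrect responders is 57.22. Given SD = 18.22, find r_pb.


q = 1 - p = 0.52
rpb = ((M1 - M0) / SD) * sqrt(p * q)
rpb = ((82.12 - 57.22) / 18.22) * sqrt(0.48 * 0.52)
rpb = 0.6828

0.6828


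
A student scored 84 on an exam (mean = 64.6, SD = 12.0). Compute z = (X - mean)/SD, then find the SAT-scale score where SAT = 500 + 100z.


z = (X - mean) / SD = (84 - 64.6) / 12.0
z = 19.4 / 12.0
z = 1.6167
SAT-scale = SAT = 500 + 100z
Carry z at full precision (z = 19.4 / 12.0) into the conversion:
SAT-scale = 500 + 100 * (19.4 / 12.0) = 500 + 1940 / 12.0
SAT-scale = 500 + 161.6667
SAT-scale = 661.6667

661.6667


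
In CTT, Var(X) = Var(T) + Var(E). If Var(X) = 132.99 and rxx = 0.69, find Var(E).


var_true = rxx * var_obs = 0.69 * 132.99 = 91.7631
var_error = var_obs - var_true
var_error = 132.99 - 91.7631
var_error = 41.2269

41.2269


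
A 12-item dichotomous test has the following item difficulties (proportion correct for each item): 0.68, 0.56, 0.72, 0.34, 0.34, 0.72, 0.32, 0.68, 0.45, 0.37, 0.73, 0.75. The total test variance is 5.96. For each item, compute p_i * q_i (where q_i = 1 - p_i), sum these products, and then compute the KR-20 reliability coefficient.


For each item, compute p_i * q_i:
  Item 1: 0.68 * 0.32 = 0.2176
  Item 2: 0.56 * 0.44 = 0.2464
  Item 3: 0.72 * 0.28 = 0.2016
  Item 4: 0.34 * 0.66 = 0.2244
  Item 5: 0.34 * 0.66 = 0.2244
  Item 6: 0.72 * 0.28 = 0.2016
  Item 7: 0.32 * 0.68 = 0.2176
  Item 8: 0.68 * 0.32 = 0.2176
  Item 9: 0.45 * 0.55 = 0.2475
  Item 10: 0.37 * 0.63 = 0.2331
  Item 11: 0.73 * 0.27 = 0.1971
  Item 12: 0.75 * 0.25 = 0.1875
Sum(p_i * q_i) = 0.2176 + 0.2464 + 0.2016 + 0.2244 + 0.2244 + 0.2016 + 0.2176 + 0.2176 + 0.2475 + 0.2331 + 0.1971 + 0.1875 = 2.6164
KR-20 = (k/(k-1)) * (1 - Sum(p_i*q_i) / Var_total)
= (12/11) * (1 - 2.6164/5.96)
= 1.0909 * 0.561
KR-20 = 0.612

0.612


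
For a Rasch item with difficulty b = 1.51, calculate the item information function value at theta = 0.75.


P = 1/(1+exp(-(0.75-1.51))) = 0.3186
I = P*(1-P) = 0.3186 * 0.6814
I = 0.2171

0.2171


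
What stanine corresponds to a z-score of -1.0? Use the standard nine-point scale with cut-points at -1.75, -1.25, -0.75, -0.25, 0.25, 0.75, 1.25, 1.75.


Stanine boundaries: [-1.75, -1.25, -0.75, -0.25, 0.25, 0.75, 1.25, 1.75]
z = -1.0
Check each boundary:
  z >= -1.75 -> could be stanine 2
  z >= -1.25 -> could be stanine 3
  z < -0.75
  z < -0.25
  z < 0.25
  z < 0.75
  z < 1.25
  z < 1.75
Highest qualifying boundary gives stanine = 3

3


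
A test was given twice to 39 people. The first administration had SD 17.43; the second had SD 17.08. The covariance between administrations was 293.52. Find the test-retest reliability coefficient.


r = cov(X,Y) / (SD_X * SD_Y)
r = 293.52 / (17.43 * 17.08)
r = 293.52 / 297.7044
r = 0.9859

0.9859


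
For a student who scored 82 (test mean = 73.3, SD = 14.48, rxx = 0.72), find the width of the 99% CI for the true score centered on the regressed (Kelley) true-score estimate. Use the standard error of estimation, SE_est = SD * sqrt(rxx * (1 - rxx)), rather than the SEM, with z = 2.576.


True score estimate = 0.72*82 + 0.28*73.3 = 79.564
SE_est = SD * sqrt(rxx * (1 - rxx)) = 14.48 * sqrt(0.72 * 0.28) = 14.48 * sqrt(0.2016) = 6.501504
CI = T_est +/- z * SE_est, so width = 2 * z * SE_est = 2 * 2.576 * 6.501504
Width = 33.4957

33.4957


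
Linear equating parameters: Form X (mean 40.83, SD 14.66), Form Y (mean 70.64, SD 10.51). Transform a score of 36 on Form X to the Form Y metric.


slope = SD_Y / SD_X = 10.51 / 14.66 ~ 0.7169
intercept = mean_Y - slope * mean_X = 70.64 - (10.51 / 14.66) * 40.83 ~ 41.3683
Y = slope * X + intercept. To avoid rounding drift from the rounded slope/intercept, evaluate the equivalent form Y = mean_Y + SD_Y * (X - mean_X) / SD_X at full precision:
Y = 70.64 + 10.51 * (36 - 40.83) / 14.66
Y = 70.64 - 10.51 * 4.83 / 14.66
Y = 70.64 - 50.7633 / 14.66
Y = 70.64 - 3.4627
Y = 67.1773

67.1773


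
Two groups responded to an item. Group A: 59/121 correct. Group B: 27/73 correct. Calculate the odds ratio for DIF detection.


Odds_A = 59/62 = 0.9516
Odds_B = 27/46 = 0.587
OR = Odds_A / Odds_B = 0.9516 / 0.587
Exactly, OR = (59 * 46) / (62 * 27) = 2714 / 1674
OR = 1.6213

1.6213


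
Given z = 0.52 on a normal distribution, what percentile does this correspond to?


CDF(z) = 0.5 * (1 + erf(z/sqrt(2)))
erf(0.3677) = 0.3969
CDF = 0.6985
Percentile rank = 0.6985 * 100 = 69.85

69.85


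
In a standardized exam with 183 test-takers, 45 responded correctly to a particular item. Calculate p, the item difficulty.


Item difficulty p = number correct / total examinees
p = 45 / 183
p = 0.2459

0.2459


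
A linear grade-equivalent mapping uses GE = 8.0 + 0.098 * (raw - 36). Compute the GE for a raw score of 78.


raw - median = 78 - 36 = 42
slope * diff = 0.098 * 42 = 4.116
GE = 8.0 + 4.116
GE = 12.116

12.116


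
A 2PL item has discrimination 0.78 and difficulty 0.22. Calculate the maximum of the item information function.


For 2PL, max info at theta = b = 0.22
I_max = a^2 / 4 = 0.78^2 / 4
= 0.6084 / 4
I_max = 0.1521

0.1521


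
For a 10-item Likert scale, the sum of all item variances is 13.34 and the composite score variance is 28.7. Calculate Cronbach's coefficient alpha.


alpha = (k/(k-1)) * (1 - sum(si^2)/s_total^2)
= (10/9) * (1 - 13.34/28.7)
alpha = 0.5947

0.5947


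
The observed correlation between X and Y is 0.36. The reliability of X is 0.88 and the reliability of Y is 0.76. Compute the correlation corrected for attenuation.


r_corrected = rxy / sqrt(rxx * ryy)
= 0.36 / sqrt(0.88 * 0.76)
= 0.36 / sqrt(0.6688)
= 0.36 / 0.817802
r_corrected = 0.4402

0.4402


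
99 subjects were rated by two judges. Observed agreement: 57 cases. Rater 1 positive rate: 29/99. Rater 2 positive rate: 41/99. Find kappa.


P_o = 57/99 = 0.575758
P_e = (29*41 + 70*58) / 9801 = 0.535558
kappa = (P_o - P_e) / (1 - P_e)
kappa = (0.575758 - 0.535558) / (1 - 0.535558)
kappa = 0.0866

0.0866


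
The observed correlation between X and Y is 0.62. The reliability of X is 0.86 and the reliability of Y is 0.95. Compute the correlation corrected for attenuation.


r_corrected = rxy / sqrt(rxx * ryy)
= 0.62 / sqrt(0.86 * 0.95)
= 0.62 / sqrt(0.817)
= 0.62 / 0.903881
r_corrected = 0.6859

0.6859


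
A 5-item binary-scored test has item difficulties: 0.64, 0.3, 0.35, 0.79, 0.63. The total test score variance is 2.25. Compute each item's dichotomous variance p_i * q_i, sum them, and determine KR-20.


For each item, compute p_i * q_i:
  Item 1: 0.64 * 0.36 = 0.2304
  Item 2: 0.3 * 0.7 = 0.21
  Item 3: 0.35 * 0.65 = 0.2275
  Item 4: 0.79 * 0.21 = 0.1659
  Item 5: 0.63 * 0.37 = 0.2331
Sum(p_i * q_i) = 0.2304 + 0.21 + 0.2275 + 0.1659 + 0.2331 = 1.0669
KR-20 = (k/(k-1)) * (1 - Sum(p_i*q_i) / Var_total)
= (5/4) * (1 - 1.0669/2.25)
= 1.25 * 0.5258
KR-20 = 0.6573

0.6573


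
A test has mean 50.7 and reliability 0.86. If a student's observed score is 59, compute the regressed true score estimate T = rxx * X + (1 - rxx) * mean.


T_est = rxx * X + (1 - rxx) * mean
T_est = 0.86 * 59 + 0.14 * 50.7
T_est = 50.74 + 7.098
T_est = 57.838

57.838


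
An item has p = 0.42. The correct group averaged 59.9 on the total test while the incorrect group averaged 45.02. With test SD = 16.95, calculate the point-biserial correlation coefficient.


q = 1 - p = 0.58
rpb = ((M1 - M0) / SD) * sqrt(p * q)
rpb = ((59.9 - 45.02) / 16.95) * sqrt(0.42 * 0.58)
rpb = 0.4333

0.4333


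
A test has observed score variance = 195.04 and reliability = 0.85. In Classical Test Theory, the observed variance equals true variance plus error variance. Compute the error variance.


var_true = rxx * var_obs = 0.85 * 195.04 = 165.784
var_error = var_obs - var_true
var_error = 195.04 - 165.784
var_error = 29.256

29.256


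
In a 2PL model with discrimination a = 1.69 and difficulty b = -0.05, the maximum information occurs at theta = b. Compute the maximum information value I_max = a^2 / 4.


For 2PL, max info at theta = b = -0.05
I_max = a^2 / 4 = 1.69^2 / 4
= 2.8561 / 4
I_max = 0.714

0.714


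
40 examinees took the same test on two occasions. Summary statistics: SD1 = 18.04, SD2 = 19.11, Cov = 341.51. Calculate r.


r = cov(X,Y) / (SD_X * SD_Y)
r = 341.51 / (18.04 * 19.11)
r = 341.51 / 344.7444
r = 0.9906

0.9906


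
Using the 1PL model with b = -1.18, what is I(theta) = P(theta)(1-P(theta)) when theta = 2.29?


P = 1/(1+exp(-(2.29--1.18))) = 0.9698
I = P*(1-P) = 0.9698 * 0.0302
I = 0.0293

0.0293
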